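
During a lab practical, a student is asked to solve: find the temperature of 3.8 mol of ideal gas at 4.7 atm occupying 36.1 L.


PV = nRT  (R = 0.08206 L·atm/(mol·K))
T = PV/(nR) = 4.7×36.1/(3.8×0.08206)
= 169.67/0.311828
= 544.11 K

544.11 K


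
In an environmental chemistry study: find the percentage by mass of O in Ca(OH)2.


M(Ca(OH)2) = 1×40.08 + 2×16.0 + 2×1.008 = 74.096 g/mol
Mass of O = 2 × 16.0 = 32.00 g/mol
% O = 32.00/74.096 × 100 = 43.19%

43.19%


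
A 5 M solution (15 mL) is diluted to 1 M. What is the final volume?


C1V1 = C2V2
5 × 15 = 1 × V2
V2 = 75/1 = 75.0 mL

75.0 mL


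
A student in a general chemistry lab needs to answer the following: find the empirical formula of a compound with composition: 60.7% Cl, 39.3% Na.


Assume 100 g sample. Moles of each element:
  Cl: 60.7/35.45 = 1.712 mol
  Na: 39.3/22.99 = 1.709 mol
Divide by smallest (1.709):
  Cl: 1.712/1.709 = 1.0
  Na: 1.709/1.709 = 1.0
Empirical formula: NaCl

NaCl


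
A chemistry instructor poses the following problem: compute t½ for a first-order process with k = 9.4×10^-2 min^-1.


t½ = ln2/k = 0.693147/(9.4×10^-2 min^-1)
= 7.374 min

7.374 min


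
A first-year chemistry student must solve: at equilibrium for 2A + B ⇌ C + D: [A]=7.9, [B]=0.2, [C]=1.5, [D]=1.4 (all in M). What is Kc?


Kc = [C][D]/([A]^2[B])
= (1.5^1 × 1.4^1)/(7.9^2 × 0.2^1)
= 2.1/12.482
= 0.1682

0.1682


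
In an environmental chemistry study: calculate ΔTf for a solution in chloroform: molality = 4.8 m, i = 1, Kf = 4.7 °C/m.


ΔTf = Kf × m × i
= 4.7 × 4.8 × 1
= 22.56 °C

22.56 °C


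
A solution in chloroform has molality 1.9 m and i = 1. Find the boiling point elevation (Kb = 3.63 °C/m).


ΔTb = Kb × m × i
= 3.63 × 1.9 × 1
= 6.897 °C

6.897 °C


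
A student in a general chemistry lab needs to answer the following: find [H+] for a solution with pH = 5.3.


[H+] = 10^(-pH) = 10^(-5.3)
= 5.01×10^-6 M

5.01×10^-6 M


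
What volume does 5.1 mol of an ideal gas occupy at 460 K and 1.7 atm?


PV = nRT  (R = 0.08206 L·atm/(mol·K))
V = nRT/P = 5.1×0.08206×460/1.7
= 113.243 L

113.243 L


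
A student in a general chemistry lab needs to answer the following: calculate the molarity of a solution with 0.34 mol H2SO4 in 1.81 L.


M = n/V = 0.34/1.81 = 0.188 mol/L

0.188 M


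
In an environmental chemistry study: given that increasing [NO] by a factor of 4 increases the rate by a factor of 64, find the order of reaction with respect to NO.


rate ∝ [NO]^n
4^n = 64 → n = 3
Order in NO: 3

3


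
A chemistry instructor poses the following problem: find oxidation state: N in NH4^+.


x + 4(+1) = +1, so x = -3
Oxidation number: -3

-3


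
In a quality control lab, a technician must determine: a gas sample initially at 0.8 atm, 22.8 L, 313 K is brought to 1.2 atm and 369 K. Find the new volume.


P1V1/T1 = P2V2/T2
V2 = P1V1T2/(T1P2)
= 0.8×22.8×369/(313×1.2)
= 17.919 L

17.919 L


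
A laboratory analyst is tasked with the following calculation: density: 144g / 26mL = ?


ρ = mass/volume
= 144/26
= 5.538 g/mL

5.538 g/mL


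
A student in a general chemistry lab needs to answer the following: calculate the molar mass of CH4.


M(CH4) = 1×12.01 + 4×1.008
= 12.01 + 4.03
= 16.04 g/mol

16.04 g/mol


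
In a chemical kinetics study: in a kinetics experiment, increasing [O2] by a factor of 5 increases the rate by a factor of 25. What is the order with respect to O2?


rate ∝ [O2]^n
5^n = 25 → n = 2
Order in O2: 2

2


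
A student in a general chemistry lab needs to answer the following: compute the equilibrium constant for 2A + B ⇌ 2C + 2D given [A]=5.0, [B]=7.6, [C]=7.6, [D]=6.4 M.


Kc = [C]^2[D]^2/([A]^2[B])
= (7.6^2 × 6.4^2)/(5.0^2 × 7.6^1)
= 2365.8496/190
= 12.45

12.45


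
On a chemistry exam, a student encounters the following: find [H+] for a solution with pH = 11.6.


[H+] = 10^(-pH) = 10^(-11.6)
= 2.51×10^-12 M

2.51×10^-12 M


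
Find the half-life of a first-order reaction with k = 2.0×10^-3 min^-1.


t½ = ln2/k = 0.693147/(2.0×10^-3 min^-1)
= 346.6 min

346.6 min


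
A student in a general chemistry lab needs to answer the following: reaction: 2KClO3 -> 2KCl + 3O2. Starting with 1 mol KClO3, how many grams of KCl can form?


Mole ratio KCl:KClO3 = 2:2
n(KCl) = 1 × 2/2 = 1.000 mol
mass = 1.000 × 74.55 = 74.55 g

74.55 g


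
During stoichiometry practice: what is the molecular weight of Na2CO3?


M(Na2CO3) = 2×22.99 + 1×12.01 + 3×16.0
= 45.98 + 12.01 + 48.0
= 105.99 g/mol

105.99 g/mol


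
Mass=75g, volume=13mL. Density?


ρ = mass/volume
= 75/13
= 5.769 g/mL

5.769 g/mL


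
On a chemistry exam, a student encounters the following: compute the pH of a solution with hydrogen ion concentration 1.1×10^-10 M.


pH = -log10([H+]) = -log10(1.1×10^-10)
= 10 - log10(1.1)
= 10 - 0.04
= 9.96

9.96


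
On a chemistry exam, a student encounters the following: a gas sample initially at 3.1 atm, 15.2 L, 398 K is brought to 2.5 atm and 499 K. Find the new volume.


P1V1/T1 = P2V2/T2
V2 = P1V1T2/(T1P2)
= 3.1×15.2×499/(398×2.5)
= 23.631 L

23.631 L


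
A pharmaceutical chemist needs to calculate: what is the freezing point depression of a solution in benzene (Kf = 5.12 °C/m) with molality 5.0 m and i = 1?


ΔTf = Kf × m × i
= 5.12 × 5.0 × 1
= 25.6 °C

25.6 °C


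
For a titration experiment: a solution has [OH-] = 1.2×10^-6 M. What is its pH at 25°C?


pOH = -log10([OH-]) = -log10(1.2×10^-6)
= 6 - log10(1.2) = 5.92
pH = 14 - pOH = 14 - 5.92 = 8.08

8.08


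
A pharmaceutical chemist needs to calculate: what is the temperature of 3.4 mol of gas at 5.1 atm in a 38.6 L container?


PV = nRT  (R = 0.08206 L·atm/(mol·K))
T = PV/(nR) = 5.1×38.6/(3.4×0.08206)
= 196.86/0.279004
= 705.58 K

705.58 K


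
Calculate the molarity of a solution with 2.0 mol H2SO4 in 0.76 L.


M = n/V = 2.0/0.76 = 2.632 mol/L

2.632 M


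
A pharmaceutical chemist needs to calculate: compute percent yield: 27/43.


% yield = actual/theoretical × 100
= 27/43 × 100
= 62.79%

62.79%


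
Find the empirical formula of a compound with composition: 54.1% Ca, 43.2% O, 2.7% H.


Assume 100 g sample. Moles of each element:
  Ca: 54.1/40.08 = 1.35 mol
  O: 43.2/16.0 = 2.7 mol
  H: 2.7/1.008 = 2.679 mol
Divide by smallest (1.35):
  Ca: 1.35/1.35 = 1.0
  O: 2.7/1.35 = 2.0
  H: 2.679/1.35 = 1.98
Empirical formula: CaO2H2

CaO2H2


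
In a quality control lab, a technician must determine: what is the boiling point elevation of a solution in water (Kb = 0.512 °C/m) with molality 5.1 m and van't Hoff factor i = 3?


ΔTb = Kb × m × i
= 0.512 × 5.1 × 3
= 7.8336 °C

7.8336 °C


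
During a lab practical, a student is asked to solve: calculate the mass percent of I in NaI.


M(NaI) = 1×22.99 + 1×126.9 = 149.89 g/mol
Mass of I = 1 × 126.9 = 126.90 g/mol
% I = 126.90/149.89 × 100 = 84.66%

84.66%


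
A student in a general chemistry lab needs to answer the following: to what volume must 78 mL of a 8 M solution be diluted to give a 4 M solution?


C1V1 = C2V2
8 × 78 = 4 × V2
V2 = 624/4 = 156.0 mL

156.0 mL


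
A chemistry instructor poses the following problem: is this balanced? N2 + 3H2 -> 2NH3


Equation: N2 + 3H2 -> 2NH3
Check atoms: H: 6=6, N: 2=2
Balanced

Yes, balanced


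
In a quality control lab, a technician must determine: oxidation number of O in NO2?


O is usually -2
Oxidation number: -2

-2


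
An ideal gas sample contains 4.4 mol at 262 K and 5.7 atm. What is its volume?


PV = nRT  (R = 0.08206 L·atm/(mol·K))
V = nRT/P = 4.4×0.08206×262/5.7
= 16.596 L

16.596 L


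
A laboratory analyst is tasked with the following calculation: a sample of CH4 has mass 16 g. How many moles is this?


M(CH4) = 16.04 g/mol
n = mass/M = 16/16.04 = 0.9975 mol

0.9975 mol


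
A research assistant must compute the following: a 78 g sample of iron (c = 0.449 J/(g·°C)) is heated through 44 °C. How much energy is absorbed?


q = mcΔT = 78 × 0.449 × 44
= 1540.97 J

1540.97 J


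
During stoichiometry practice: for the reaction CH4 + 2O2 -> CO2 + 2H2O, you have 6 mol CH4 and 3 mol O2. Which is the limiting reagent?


Mole ratio available / coefficient:
  CH4: 6/1 = 6.000
  O2: 3/2 = 1.500
Smaller ratio is limiting.

O2


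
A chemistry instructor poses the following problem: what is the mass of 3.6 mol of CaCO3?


M(CaCO3) = 100.09 g/mol
mass = n × M = 3.6 × 100.09 = 360.32 g

360.32 g


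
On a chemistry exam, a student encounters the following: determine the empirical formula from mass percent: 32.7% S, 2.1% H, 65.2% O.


Assume 100 g sample. Moles of each element:
  S: 32.7/32.07 = 1.02 mol
  H: 2.1/1.008 = 2.083 mol
  O: 65.2/16.0 = 4.075 mol
Divide by smallest (1.02):
  S: 1.02/1.02 = 1.0
  H: 2.083/1.02 = 2.04
  O: 4.075/1.02 = 4.0
Empirical formula: H2SO4

H2SO4


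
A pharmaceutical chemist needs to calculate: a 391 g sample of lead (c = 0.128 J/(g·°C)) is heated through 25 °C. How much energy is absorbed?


q = mcΔT = 391 × 0.128 × 25
= 1251.20 J

1251.20 J


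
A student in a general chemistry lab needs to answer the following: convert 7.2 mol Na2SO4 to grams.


M(Na2SO4) = 142.05 g/mol
mass = n × M = 7.2 × 142.05 = 1022.76 g

1022.76 g


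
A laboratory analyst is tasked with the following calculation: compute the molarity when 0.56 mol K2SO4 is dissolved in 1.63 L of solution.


M = n/V = 0.56/1.63 = 0.344 mol/L

0.344 M


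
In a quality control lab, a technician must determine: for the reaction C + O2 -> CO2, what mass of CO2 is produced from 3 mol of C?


Mole ratio CO2:C = 1:1
n(CO2) = 3 × 1/1 = 3.000 mol
mass = 3.000 × 44.01 = 132.03 g

132.03 g


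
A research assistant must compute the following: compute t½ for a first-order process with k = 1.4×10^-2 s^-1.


t½ = ln2/k = 0.693147/(1.4×10^-2 s^-1)
= 49.51 s

49.51 s


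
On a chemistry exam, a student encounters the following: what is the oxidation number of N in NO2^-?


x + 2(-2) = -1, so x = +3
Oxidation number: +3

+3


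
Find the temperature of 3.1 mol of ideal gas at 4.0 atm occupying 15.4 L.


PV = nRT  (R = 0.08206 L·atm/(mol·K))
T = PV/(nR) = 4.0×15.4/(3.1×0.08206)
= 61.60/0.254386
= 242.15 K

242.15 K


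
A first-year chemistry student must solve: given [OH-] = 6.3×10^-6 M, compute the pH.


pOH = -log10([OH-]) = -log10(6.3×10^-6)
= 6 - log10(6.3) = 5.2
pH = 14 - pOH = 14 - 5.2 = 8.8

8.8


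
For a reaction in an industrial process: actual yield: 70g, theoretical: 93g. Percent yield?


% yield = actual/theoretical × 100
= 70/93 × 100
= 75.27%

75.27%


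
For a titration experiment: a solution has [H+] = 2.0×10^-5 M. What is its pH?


pH = -log10([H+]) = -log10(2.0×10^-5)
= 5 - log10(2.0)
= 5 - 0.3
= 4.7

4.7


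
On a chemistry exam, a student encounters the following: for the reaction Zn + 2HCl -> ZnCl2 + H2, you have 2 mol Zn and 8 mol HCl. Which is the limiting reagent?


Mole ratio available / coefficient:
  Zn: 2/1 = 2.000
  HCl: 8/2 = 4.000
Smaller ratio is limiting.

Zn


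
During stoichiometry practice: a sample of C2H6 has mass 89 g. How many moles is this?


M(C2H6) = 30.07 g/mol
n = mass/M = 89/30.07 = 2.9598 mol

2.9598 mol


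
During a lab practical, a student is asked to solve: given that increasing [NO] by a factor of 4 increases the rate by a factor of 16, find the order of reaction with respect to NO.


rate ∝ [NO]^n
4^n = 16 → n = 2
Order in NO: 2

2


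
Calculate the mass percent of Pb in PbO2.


M(PbO2) = 1×207.2 + 2×16.0 = 239.20 g/mol
Mass of Pb = 1 × 207.2 = 207.20 g/mol
% Pb = 207.20/239.20 × 100 = 86.62%

86.62%


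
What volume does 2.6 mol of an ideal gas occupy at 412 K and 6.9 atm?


PV = nRT  (R = 0.08206 L·atm/(mol·K))
V = nRT/P = 2.6×0.08206×412/6.9
= 12.74 L

12.74 L


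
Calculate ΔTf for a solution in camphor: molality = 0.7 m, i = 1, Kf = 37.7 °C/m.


ΔTf = Kf × m × i
= 37.7 × 0.7 × 1
= 26.39 °C

26.39 °C


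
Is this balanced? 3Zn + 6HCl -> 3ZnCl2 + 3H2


Equation: 3Zn + 6HCl -> 3ZnCl2 + 3H2
Check atoms: Cl: 6=6, H: 6=6, Zn: 3=3
Balanced

Yes, balanced


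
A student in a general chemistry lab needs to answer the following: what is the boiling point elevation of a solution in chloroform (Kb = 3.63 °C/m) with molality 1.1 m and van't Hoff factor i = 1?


ΔTb = Kb × m × i
= 3.63 × 1.1 × 1
= 3.993 °C

3.993 °C


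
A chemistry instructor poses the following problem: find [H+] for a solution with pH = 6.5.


[H+] = 10^(-pH) = 10^(-6.5)
= 3.16×10^-7 M

3.16×10^-7 M


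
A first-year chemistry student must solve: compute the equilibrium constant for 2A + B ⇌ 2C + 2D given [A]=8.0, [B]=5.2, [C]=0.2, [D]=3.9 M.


Kc = [C]^2[D]^2/([A]^2[B])
= (0.2^2 × 3.9^2)/(8.0^2 × 5.2^1)
= 0.6084/332.8
= 0.001828

0.001828


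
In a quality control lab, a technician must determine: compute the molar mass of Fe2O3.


M(Fe2O3) = 2×55.85 + 3×16.0
= 111.7 + 48.0
= 159.7 g/mol

159.7 g/mol


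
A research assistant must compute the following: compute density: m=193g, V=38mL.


ρ = mass/volume
= 193/38
= 5.079 g/mL

5.079 g/mL


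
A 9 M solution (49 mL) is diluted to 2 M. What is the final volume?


C1V1 = C2V2
9 × 49 = 2 × V2
V2 = 441/2 = 220.5 mL

220.5 mL


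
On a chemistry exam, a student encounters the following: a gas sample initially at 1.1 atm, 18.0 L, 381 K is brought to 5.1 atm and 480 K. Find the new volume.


P1V1/T1 = P2V2/T2
V2 = P1V1T2/(T1P2)
= 1.1×18.0×480/(381×5.1)
= 4.891 L

4.891 L


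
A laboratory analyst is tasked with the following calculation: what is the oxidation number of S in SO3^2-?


x + 3(-2) = -2, so x = +4
Oxidation number: +4

+4


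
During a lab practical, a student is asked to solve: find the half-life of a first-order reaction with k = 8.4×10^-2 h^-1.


t½ = ln2/k = 0.693147/(8.4×10^-2 h^-1)
= 8.252 h

8.252 h


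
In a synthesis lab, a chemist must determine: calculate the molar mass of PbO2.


M(PbO2) = 1×207.2 + 2×16.0
= 207.2 + 32.0
= 239.2 g/mol

239.2 g/mol


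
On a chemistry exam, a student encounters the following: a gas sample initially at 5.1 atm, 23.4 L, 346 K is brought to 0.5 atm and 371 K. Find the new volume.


P1V1/T1 = P2V2/T2
V2 = P1V1T2/(T1P2)
= 5.1×23.4×371/(346×0.5)
= 255.926 L

255.926 L


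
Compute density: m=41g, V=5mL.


ρ = mass/volume
= 41/5
= 8.2 g/mL

8.2 g/mL


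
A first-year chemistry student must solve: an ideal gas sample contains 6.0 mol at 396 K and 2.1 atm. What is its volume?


PV = nRT  (R = 0.08206 L·atm/(mol·K))
V = nRT/P = 6.0×0.08206×396/2.1
= 92.845 L

92.845 L


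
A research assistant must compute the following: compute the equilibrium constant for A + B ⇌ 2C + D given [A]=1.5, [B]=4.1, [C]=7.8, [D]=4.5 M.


Kc = [C]^2[D]/([A][B])
= (7.8^2 × 4.5^1)/(1.5^1 × 4.1^1)
= 273.78/6.15
= 44.52

44.52


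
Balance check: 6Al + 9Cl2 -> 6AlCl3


Equation: 6Al + 9Cl2 -> 6AlCl3
Check atoms: Al: 6=6, Cl: 18=18
Balanced

Yes, balanced


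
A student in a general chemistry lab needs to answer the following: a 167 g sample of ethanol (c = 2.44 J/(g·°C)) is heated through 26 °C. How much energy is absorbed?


q = mcΔT = 167 × 2.44 × 26
= 10594.48 J

10594.48 J


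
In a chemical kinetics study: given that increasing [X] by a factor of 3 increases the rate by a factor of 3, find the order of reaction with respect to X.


rate ∝ [X]^n
3^n = 3 → n = 1
Order in X: 1

1


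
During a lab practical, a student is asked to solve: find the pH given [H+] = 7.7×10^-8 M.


pH = -log10([H+]) = -log10(7.7×10^-8)
= 8 - log10(7.7)
= 8 - 0.89
= 7.11

7.11


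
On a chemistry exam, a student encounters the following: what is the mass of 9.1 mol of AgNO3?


M(AgNO3) = 169.88 g/mol
mass = n × M = 9.1 × 169.88 = 1545.91 g

1545.91 g


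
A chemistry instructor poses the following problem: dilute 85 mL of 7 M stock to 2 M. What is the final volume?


C1V1 = C2V2
7 × 85 = 2 × V2
V2 = 595/2 = 297.5 mL

297.5 mL


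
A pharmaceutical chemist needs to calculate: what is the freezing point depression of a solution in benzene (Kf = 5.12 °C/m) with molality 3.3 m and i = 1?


ΔTf = Kf × m × i
= 5.12 × 3.3 × 1
= 16.896 °C

16.896 °C


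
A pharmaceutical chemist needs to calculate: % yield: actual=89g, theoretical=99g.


% yield = actual/theoretical × 100
= 89/99 × 100
= 89.9%

89.9%


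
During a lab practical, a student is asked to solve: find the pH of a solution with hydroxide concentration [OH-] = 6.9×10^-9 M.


pOH = -log10([OH-]) = -log10(6.9×10^-9)
= 9 - log10(6.9) = 8.16
pH = 14 - pOH = 14 - 8.16 = 5.84

5.84


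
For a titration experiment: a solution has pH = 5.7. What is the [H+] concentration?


[H+] = 10^(-pH) = 10^(-5.7)
= 2.0×10^-6 M

2.0×10^-6 M


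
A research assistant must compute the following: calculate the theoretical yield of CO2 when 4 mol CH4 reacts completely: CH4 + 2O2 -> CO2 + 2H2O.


Mole ratio CO2:CH4 = 1:1
n(CO2) = 4 × 1/1 = 4.000 mol
mass = 4.000 × 44.01 = 176.04 g

176.04 g


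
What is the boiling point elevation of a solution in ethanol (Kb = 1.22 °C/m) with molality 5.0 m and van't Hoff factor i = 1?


ΔTb = Kb × m × i
= 1.22 × 5.0 × 1
= 6.1 °C

6.1 °C


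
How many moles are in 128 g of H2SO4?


M(H2SO4) = 98.09 g/mol
n = mass/M = 128/98.09 = 1.3049 mol

1.3049 mol


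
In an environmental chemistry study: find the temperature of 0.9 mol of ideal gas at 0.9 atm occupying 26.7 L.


PV = nRT  (R = 0.08206 L·atm/(mol·K))
T = PV/(nR) = 0.9×26.7/(0.9×0.08206)
= 24.03/0.073854
= 325.37 K

325.37 K


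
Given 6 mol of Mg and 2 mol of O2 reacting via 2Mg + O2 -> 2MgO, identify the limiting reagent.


Mole ratio available / coefficient:
  Mg: 6/2 = 3.000
  O2: 2/1 = 2.000
Smaller ratio is limiting.

O2


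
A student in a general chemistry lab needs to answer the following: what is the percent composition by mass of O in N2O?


M(N2O) = 2×14.01 + 1×16.0 = 44.02 g/mol
Mass of O = 1 × 16.0 = 16.00 g/mol
% O = 16.00/44.02 × 100 = 36.35%

36.35%


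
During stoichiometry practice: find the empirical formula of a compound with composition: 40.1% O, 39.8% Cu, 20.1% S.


Assume 100 g sample. Moles of each element:
  O: 40.1/16.0 = 2.506 mol
  Cu: 39.8/63.55 = 0.626 mol
  S: 20.1/32.07 = 0.627 mol
Divide by smallest (0.626):
  O: 2.506/0.626 = 4.0
  Cu: 0.626/0.626 = 1.0
  S: 0.627/0.626 = 1.0
Empirical formula: CuSO4

CuSO4


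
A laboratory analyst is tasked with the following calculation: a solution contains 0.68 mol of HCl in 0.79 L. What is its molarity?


M = n/V = 0.68/0.79 = 0.861 mol/L

0.861 M


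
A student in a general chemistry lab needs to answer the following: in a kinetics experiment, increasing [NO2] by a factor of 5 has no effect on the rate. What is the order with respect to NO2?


rate ∝ [NO2]^n
rate ∝ [NO2]^0
Order in NO2: 0

0


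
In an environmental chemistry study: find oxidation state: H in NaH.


H with a metal (hydride): -1
Oxidation number: -1

-1


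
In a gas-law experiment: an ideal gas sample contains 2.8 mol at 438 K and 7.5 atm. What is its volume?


PV = nRT  (R = 0.08206 L·atm/(mol·K))
V = nRT/P = 2.8×0.08206×438/7.5
= 13.418 L

13.418 L


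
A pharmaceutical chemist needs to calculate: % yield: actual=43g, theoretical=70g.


% yield = actual/theoretical × 100
= 43/70 × 100
= 61.43%

61.43%


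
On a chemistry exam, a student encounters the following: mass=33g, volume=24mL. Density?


ρ = mass/volume
= 33/24
= 1.375 g/mL

1.375 g/mL


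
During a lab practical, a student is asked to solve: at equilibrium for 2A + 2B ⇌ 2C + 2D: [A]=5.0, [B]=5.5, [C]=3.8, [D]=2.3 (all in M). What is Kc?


Kc = [C]^2[D]^2/([A]^2[B]^2)
= (3.8^2 × 2.3^2)/(5.0^2 × 5.5^2)
= 76.3876/756.25
= 0.1010

0.1010


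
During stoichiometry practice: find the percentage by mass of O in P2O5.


M(P2O5) = 2×30.97 + 5×16.0 = 141.94 g/mol
Mass of O = 5 × 16.0 = 80.00 g/mol
% O = 80.00/141.94 × 100 = 56.36%

56.36%


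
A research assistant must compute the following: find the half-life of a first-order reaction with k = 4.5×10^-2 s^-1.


t½ = ln2/k = 0.693147/(4.5×10^-2 s^-1)
= 15.40 s

15.40 s


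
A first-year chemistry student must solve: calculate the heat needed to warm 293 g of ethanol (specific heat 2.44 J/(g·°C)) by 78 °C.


q = mcΔT = 293 × 2.44 × 78
= 55763.76 J

55763.76 J


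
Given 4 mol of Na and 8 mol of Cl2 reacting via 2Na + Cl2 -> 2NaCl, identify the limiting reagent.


Mole ratio available / coefficient:
  Na: 4/2 = 2.000
  Cl2: 8/1 = 8.000
Smaller ratio is limiting.

Na


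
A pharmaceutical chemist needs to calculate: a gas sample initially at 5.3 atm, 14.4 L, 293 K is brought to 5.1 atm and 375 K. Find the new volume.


P1V1/T1 = P2V2/T2
V2 = P1V1T2/(T1P2)
= 5.3×14.4×375/(293×5.1)
= 19.153 L

19.153 L


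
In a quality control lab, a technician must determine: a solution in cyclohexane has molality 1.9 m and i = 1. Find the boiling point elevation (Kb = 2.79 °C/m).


ΔTb = Kb × m × i
= 2.79 × 1.9 × 1
= 5.301 °C

5.301 °C


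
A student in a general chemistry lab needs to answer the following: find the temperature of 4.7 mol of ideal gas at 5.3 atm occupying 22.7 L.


PV = nRT  (R = 0.08206 L·atm/(mol·K))
T = PV/(nR) = 5.3×22.7/(4.7×0.08206)
= 120.31/0.385682
= 311.94 K

311.94 K


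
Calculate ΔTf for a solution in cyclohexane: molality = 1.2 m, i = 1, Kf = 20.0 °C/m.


ΔTf = Kf × m × i
= 20.0 × 1.2 × 1
= 24.0 °C

24.0 °C


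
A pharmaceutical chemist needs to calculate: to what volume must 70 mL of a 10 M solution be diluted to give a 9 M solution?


C1V1 = C2V2
10 × 70 = 9 × V2
V2 = 700/9 = 77.78 mL

77.78 mL


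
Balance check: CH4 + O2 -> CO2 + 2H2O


Equation: CH4 + O2 -> CO2 + 2H2O
Check atoms: C: 1=1, H: 4=4, O: 2≠4
Not balanced

No, not balanced


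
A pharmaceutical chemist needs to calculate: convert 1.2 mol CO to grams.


M(CO) = 28.01 g/mol
mass = n × M = 1.2 × 28.01 = 33.61 g

33.61 g


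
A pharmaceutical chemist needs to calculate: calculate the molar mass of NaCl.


M(NaCl) = 1×22.99 + 1×35.45
= 22.99 + 35.45
= 58.44 g/mol

58.44 g/mol


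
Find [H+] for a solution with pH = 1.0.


[H+] = 10^(-pH) = 10^(-1.0)
= 1.0×10^-1 M

1.0×10^-1 M


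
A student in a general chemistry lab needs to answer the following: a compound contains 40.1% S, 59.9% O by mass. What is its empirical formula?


Assume 100 g sample. Moles of each element:
  S: 40.1/32.07 = 1.25 mol
  O: 59.9/16.0 = 3.744 mol
Divide by smallest (1.25):
  S: 1.25/1.25 = 1.0
  O: 3.744/1.25 = 3.0
Empirical formula: SO3

SO3


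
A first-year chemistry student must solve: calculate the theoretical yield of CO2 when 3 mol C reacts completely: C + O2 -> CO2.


Mole ratio CO2:C = 1:1
n(CO2) = 3 × 1/1 = 3.000 mol
mass = 3.000 × 44.01 = 132.03 g

132.03 g


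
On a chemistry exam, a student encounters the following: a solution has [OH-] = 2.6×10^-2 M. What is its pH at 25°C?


pOH = -log10([OH-]) = -log10(2.6×10^-2)
= 2 - log10(2.6) = 1.59
pH = 14 - pOH = 14 - 1.59 = 12.41

12.41


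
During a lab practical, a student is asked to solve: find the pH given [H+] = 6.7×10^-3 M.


pH = -log10([H+]) = -log10(6.7×10^-3)
= 3 - log10(6.7)
= 3 - 0.83
= 2.17

2.17


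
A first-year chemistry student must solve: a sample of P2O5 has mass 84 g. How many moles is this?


M(P2O5) = 141.94 g/mol
n = mass/M = 84/141.94 = 0.5918 mol

0.5918 mol


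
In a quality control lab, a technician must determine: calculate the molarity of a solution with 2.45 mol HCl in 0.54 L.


M = n/V = 2.45/0.54 = 4.537 mol/L

4.537 M


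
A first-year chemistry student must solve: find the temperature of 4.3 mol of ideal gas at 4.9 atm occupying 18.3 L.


PV = nRT  (R = 0.08206 L·atm/(mol·K))
T = PV/(nR) = 4.9×18.3/(4.3×0.08206)
= 89.67/0.352858
= 254.12 K

254.12 K


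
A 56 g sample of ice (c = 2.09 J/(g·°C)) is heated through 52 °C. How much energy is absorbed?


q = mcΔT = 56 × 2.09 × 52
= 6086.08 J

6086.08 J


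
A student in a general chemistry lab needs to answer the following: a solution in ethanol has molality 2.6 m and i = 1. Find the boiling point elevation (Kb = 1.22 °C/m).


ΔTb = Kb × m × i
= 1.22 × 2.6 × 1
= 3.172 °C

3.172 °C


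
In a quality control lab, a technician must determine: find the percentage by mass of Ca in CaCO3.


M(CaCO3) = 1×40.08 + 1×12.01 + 3×16.0 = 100.09 g/mol
Mass of Ca = 1 × 40.08 = 40.08 g/mol
% Ca = 40.08/100.09 × 100 = 40.04%

40.04%


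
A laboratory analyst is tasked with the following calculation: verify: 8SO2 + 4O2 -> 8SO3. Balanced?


Equation: 8SO2 + 4O2 -> 8SO3
Check atoms: O: 24=24, S: 8=8
Balanced

Yes, balanced


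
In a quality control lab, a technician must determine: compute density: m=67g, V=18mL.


ρ = mass/volume
= 67/18
= 3.722 g/mL

3.722 g/mL


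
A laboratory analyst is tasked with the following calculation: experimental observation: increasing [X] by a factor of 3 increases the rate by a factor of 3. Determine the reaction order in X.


rate ∝ [X]^n
3^n = 3 → n = 1
Order in X: 1

1


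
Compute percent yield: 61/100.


% yield = actual/theoretical × 100
= 61/100 × 100
= 61.0%

61.0%


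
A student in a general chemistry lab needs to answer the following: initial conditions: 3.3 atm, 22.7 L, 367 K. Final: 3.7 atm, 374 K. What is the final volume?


P1V1/T1 = P2V2/T2
V2 = P1V1T2/(T1P2)
= 3.3×22.7×374/(367×3.7)
= 20.632 L

20.632 L


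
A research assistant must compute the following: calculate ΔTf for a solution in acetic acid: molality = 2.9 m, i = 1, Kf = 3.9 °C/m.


ΔTf = Kf × m × i
= 3.9 × 2.9 × 1
= 11.31 °C

11.31 °C


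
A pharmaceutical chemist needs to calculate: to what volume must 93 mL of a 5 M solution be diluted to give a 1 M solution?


C1V1 = C2V2
5 × 93 = 1 × V2
V2 = 465/1 = 465.0 mL

465.0 mL


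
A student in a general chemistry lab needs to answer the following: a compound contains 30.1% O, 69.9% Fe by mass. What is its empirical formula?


Assume 100 g sample. Moles of each element:
  O: 30.1/16.0 = 1.881 mol
  Fe: 69.9/55.85 = 1.252 mol
Divide by smallest (1.252):
  O: 1.881/1.252 = 1.5
  Fe: 1.252/1.252 = 1.0
Multiply all ratios by 2 to obtain whole numbers.
Empirical formula: Fe2O3

Fe2O3


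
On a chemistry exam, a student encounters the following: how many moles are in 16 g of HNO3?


M(HNO3) = 63.02 g/mol
n = mass/M = 16/63.02 = 0.2539 mol

0.2539 mol


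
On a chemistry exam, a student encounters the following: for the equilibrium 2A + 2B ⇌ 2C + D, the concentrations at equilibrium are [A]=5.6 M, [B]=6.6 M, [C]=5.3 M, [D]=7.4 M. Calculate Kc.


Kc = [C]^2[D]/([A]^2[B]^2)
= (5.3^2 × 7.4^1)/(5.6^2 × 6.6^2)
= 207.866/1366.0416
= 0.1522

0.1522


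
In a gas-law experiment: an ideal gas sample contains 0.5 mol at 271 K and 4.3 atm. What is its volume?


PV = nRT  (R = 0.08206 L·atm/(mol·K))
V = nRT/P = 0.5×0.08206×271/4.3
= 2.586 L

2.586 L


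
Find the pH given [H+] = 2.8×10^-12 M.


pH = -log10([H+]) = -log10(2.8×10^-12)
= 12 - log10(2.8)
= 12 - 0.45
= 11.55

11.55


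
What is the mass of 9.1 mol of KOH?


M(KOH) = 56.11 g/mol
mass = n × M = 9.1 × 56.11 = 510.60 g

510.60 g


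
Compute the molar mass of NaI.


M(NaI) = 1×22.99 + 1×126.9
= 22.99 + 126.9
= 149.89 g/mol

149.89 g/mol


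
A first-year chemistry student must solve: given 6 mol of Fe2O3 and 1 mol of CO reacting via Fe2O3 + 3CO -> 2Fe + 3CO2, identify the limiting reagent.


Mole ratio available / coefficient:
  Fe2O3: 6/1 = 6.000
  CO: 1/3 = 0.333
Smaller ratio is limiting.

CO


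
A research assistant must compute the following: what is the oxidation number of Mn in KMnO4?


(+1) + x + 4(-2) = 0, so x = +7
Oxidation number: +7

+7


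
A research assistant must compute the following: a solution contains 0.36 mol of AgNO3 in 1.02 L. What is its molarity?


M = n/V = 0.36/1.02 = 0.353 mol/L

0.353 M


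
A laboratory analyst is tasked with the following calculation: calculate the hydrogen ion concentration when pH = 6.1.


[H+] = 10^(-pH) = 10^(-6.1)
= 7.94×10^-7 M

7.94×10^-7 M


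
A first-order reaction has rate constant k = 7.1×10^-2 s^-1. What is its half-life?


t½ = ln2/k = 0.693147/(7.1×10^-2 s^-1)
= 9.763 s

9.763 s


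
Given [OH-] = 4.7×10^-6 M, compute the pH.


pOH = -log10([OH-]) = -log10(4.7×10^-6)
= 6 - log10(4.7) = 5.33
pH = 14 - pOH = 14 - 5.33 = 8.67

8.67


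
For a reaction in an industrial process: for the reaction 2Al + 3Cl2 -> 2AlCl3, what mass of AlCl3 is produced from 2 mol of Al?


Mole ratio AlCl3:Al = 2:2
n(AlCl3) = 2 × 2/2 = 2.000 mol
mass = 2.000 × 133.33 = 266.66 g

266.66 g


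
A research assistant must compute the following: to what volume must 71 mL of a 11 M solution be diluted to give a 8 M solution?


C1V1 = C2V2
11 × 71 = 8 × V2
V2 = 781/8 = 97.62 mL

97.62 mL


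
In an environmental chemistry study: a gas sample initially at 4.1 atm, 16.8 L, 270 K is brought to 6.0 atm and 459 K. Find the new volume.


P1V1/T1 = P2V2/T2
V2 = P1V1T2/(T1P2)
= 4.1×16.8×459/(270×6.0)
= 19.516 L

19.516 L


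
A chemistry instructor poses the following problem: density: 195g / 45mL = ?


ρ = mass/volume
= 195/45
= 4.333 g/mL

4.333 g/mL


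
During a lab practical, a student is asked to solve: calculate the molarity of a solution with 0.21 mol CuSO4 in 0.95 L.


M = n/V = 0.21/0.95 = 0.221 mol/L

0.221 M


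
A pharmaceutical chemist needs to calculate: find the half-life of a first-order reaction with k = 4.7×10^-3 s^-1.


t½ = ln2/k = 0.693147/(4.7×10^-3 s^-1)
= 147.5 s

147.5 s


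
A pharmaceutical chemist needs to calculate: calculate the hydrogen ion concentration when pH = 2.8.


[H+] = 10^(-pH) = 10^(-2.8)
= 1.58×10^-3 M

1.58×10^-3 M


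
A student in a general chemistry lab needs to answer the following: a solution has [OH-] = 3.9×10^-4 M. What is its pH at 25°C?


pOH = -log10([OH-]) = -log10(3.9×10^-4)
= 4 - log10(3.9) = 3.41
pH = 14 - pOH = 14 - 3.41 = 10.59

10.59


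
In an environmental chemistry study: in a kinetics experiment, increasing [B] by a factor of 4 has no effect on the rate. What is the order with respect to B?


rate ∝ [B]^n
rate ∝ [B]^0
Order in B: 0

0


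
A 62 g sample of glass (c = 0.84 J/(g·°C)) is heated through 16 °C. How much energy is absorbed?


q = mcΔT = 62 × 0.84 × 16
= 833.28 J

833.28 J


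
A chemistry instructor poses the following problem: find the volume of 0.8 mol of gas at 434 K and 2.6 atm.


PV = nRT  (R = 0.08206 L·atm/(mol·K))
V = nRT/P = 0.8×0.08206×434/2.6
= 10.958 L

10.958 L


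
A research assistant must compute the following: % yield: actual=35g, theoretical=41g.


% yield = actual/theoretical × 100
= 35/41 × 100
= 85.37%

85.37%


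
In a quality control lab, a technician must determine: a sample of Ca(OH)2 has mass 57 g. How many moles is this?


M(Ca(OH)2) = 74.1 g/mol
n = mass/M = 57/74.1 = 0.7692 mol

0.7692 mol


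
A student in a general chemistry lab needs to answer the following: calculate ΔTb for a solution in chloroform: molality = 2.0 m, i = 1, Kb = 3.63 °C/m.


ΔTb = Kb × m × i
= 3.63 × 2.0 × 1
= 7.26 °C

7.26 °C


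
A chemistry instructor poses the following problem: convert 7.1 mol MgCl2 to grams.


M(MgCl2) = 95.21 g/mol
mass = n × M = 7.1 × 95.21 = 675.99 g

675.99 g


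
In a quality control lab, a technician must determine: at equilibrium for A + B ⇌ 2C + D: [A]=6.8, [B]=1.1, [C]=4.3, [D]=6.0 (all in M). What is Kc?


Kc = [C]^2[D]/([A][B])
= (4.3^2 × 6.0^1)/(6.8^1 × 1.1^1)
= 110.94/7.48
= 14.83

14.83


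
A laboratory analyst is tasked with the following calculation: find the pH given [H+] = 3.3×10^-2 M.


pH = -log10([H+]) = -log10(3.3×10^-2)
= 2 - log10(3.3)
= 2 - 0.52
= 1.48

1.48


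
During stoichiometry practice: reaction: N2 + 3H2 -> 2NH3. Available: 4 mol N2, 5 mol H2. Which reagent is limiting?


Mole ratio available / coefficient:
  N2: 4/1 = 4.000
  H2: 5/3 = 1.667
Smaller ratio is limiting.

H2


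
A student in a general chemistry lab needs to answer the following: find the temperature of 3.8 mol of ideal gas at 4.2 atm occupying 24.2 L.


PV = nRT  (R = 0.08206 L·atm/(mol·K))
T = PV/(nR) = 4.2×24.2/(3.8×0.08206)
= 101.64/0.311828
= 325.95 K

325.95 K


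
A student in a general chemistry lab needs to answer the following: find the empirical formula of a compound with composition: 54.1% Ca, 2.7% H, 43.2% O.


Assume 100 g sample. Moles of each element:
  Ca: 54.1/40.08 = 1.35 mol
  H: 2.7/1.008 = 2.679 mol
  O: 43.2/16.0 = 2.7 mol
Divide by smallest (1.35):
  Ca: 1.35/1.35 = 1.0
  H: 2.679/1.35 = 1.98
  O: 2.7/1.35 = 2.0
Empirical formula: CaO2H2

CaO2H2


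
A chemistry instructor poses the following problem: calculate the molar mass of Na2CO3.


M(Na2CO3) = 2×22.99 + 1×12.01 + 3×16.0
= 45.98 + 12.01 + 48.0
= 105.99 g/mol

105.99 g/mol


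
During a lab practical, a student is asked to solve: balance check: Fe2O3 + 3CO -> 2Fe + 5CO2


Equation: Fe2O3 + 3CO -> 2Fe + 5CO2
Check atoms: C: 3≠5, Fe: 2=2, O: 6≠10
Not balanced

No, not balanced


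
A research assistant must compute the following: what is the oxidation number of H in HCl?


H is +1 with nonmetals
Oxidation number: +1

+1


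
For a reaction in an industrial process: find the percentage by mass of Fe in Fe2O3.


M(Fe2O3) = 2×55.85 + 3×16.0 = 159.70 g/mol
Mass of Fe = 2 × 55.85 = 111.70 g/mol
% Fe = 111.70/159.70 × 100 = 69.94%

69.94%


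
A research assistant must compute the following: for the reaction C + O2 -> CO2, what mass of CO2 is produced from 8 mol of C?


Mole ratio CO2:C = 1:1
n(CO2) = 8 × 1/1 = 8.000 mol
mass = 8.000 × 44.01 = 352.08 g

352.08 g


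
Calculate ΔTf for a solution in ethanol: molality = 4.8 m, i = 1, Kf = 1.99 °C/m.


ΔTf = Kf × m × i
= 1.99 × 4.8 × 1
= 9.552 °C

9.552 °C


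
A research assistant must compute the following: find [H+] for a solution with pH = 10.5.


[H+] = 10^(-pH) = 10^(-10.5)
= 3.16×10^-11 M

3.16×10^-11 M


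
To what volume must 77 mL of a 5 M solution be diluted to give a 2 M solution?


C1V1 = C2V2
5 × 77 = 2 × V2
V2 = 385/2 = 192.5 mL

192.5 mL


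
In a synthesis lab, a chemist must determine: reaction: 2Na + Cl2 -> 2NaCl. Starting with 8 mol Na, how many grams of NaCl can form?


Mole ratio NaCl:Na = 2:2
n(NaCl) = 8 × 2/2 = 8.000 mol
mass = 8.000 × 58.44 = 467.52 g

467.52 g


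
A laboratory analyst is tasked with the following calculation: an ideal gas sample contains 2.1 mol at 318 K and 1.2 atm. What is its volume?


PV = nRT  (R = 0.08206 L·atm/(mol·K))
V = nRT/P = 2.1×0.08206×318/1.2
= 45.666 L

45.666 L


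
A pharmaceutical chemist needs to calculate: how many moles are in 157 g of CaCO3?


M(CaCO3) = 100.09 g/mol
n = mass/M = 157/100.09 = 1.5686 mol

1.5686 mol


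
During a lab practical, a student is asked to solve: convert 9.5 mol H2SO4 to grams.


M(H2SO4) = 98.09 g/mol
mass = n × M = 9.5 × 98.09 = 931.86 g

931.86 g


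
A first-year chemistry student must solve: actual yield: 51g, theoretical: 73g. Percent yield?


% yield = actual/theoretical × 100
= 51/73 × 100
= 69.86%

69.86%


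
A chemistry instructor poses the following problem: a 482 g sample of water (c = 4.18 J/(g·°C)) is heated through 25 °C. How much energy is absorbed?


q = mcΔT = 482 × 4.18 × 25
= 50369.00 J

50369.00 J


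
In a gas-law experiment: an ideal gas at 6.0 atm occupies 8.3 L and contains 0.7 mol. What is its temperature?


PV = nRT  (R = 0.08206 L·atm/(mol·K))
T = PV/(nR) = 6.0×8.3/(0.7×0.08206)
= 49.80/0.057442
= 866.96 K

866.96 K


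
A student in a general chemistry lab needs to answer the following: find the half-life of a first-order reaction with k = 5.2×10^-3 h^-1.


t½ = ln2/k = 0.693147/(5.2×10^-3 h^-1)
= 133.3 h

133.3 h


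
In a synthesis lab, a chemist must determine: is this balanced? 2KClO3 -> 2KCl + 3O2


Equation: 2KClO3 -> 2KCl + 3O2
Check atoms: Cl: 2=2, K: 2=2, O: 6=6
Balanced

Yes, balanced


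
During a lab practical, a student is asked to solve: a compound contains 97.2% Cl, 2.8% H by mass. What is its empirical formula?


Assume 100 g sample. Moles of each element:
  Cl: 97.2/35.45 = 2.742 mol
  H: 2.8/1.008 = 2.778 mol
Divide by smallest (2.742):
  Cl: 2.742/2.742 = 1.0
  H: 2.778/2.742 = 1.01
Empirical formula: HCl

HCl


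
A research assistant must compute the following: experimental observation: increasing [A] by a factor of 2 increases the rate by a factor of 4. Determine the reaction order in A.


rate ∝ [A]^n
2^n = 4 → n = 2
Order in A: 2

2


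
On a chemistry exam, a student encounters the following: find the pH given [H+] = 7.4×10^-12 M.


pH = -log10([H+]) = -log10(7.4×10^-12)
= 12 - log10(7.4)
= 12 - 0.87
= 11.13

11.13


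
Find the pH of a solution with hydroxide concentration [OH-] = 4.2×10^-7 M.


pOH = -log10([OH-]) = -log10(4.2×10^-7)
= 7 - log10(4.2) = 6.38
pH = 14 - pOH = 14 - 6.38 = 7.62

7.62


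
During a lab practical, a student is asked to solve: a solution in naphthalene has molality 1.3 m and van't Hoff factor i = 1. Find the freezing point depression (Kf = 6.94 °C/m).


ΔTf = Kf × m × i
= 6.94 × 1.3 × 1
= 9.022 °C

9.022 °C


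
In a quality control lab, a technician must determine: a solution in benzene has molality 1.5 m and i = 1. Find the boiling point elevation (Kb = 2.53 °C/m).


ΔTb = Kb × m × i
= 2.53 × 1.5 × 1
= 3.795 °C

3.795 °C


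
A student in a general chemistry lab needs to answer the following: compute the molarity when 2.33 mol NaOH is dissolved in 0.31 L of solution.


M = n/V = 2.33/0.31 = 7.516 mol/L

7.516 M


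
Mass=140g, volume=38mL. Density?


ρ = mass/volume
= 140/38
= 3.684 g/mL

3.684 g/mL


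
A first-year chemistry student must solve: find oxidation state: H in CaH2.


H with a metal (hydride): -1
Oxidation number: -1

-1


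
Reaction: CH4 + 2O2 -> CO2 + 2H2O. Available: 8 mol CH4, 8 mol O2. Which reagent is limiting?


Mole ratio available / coefficient:
  CH4: 8/1 = 8.000
  O2: 8/2 = 4.000
Smaller ratio is limiting.

O2


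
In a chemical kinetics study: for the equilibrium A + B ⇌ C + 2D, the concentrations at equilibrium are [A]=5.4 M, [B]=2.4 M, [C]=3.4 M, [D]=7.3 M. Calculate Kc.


Kc = [C][D]^2/([A][B])
= (3.4^1 × 7.3^2)/(5.4^1 × 2.4^1)
= 181.186/12.96
= 13.98

13.98


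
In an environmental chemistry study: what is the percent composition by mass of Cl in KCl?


M(KCl) = 1×39.1 + 1×35.45 = 74.55 g/mol
Mass of Cl = 1 × 35.45 = 35.45 g/mol
% Cl = 35.45/74.55 × 100 = 47.55%

47.55%


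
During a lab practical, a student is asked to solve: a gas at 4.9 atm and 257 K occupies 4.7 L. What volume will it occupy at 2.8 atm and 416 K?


P1V1/T1 = P2V2/T2
V2 = P1V1T2/(T1P2)
= 4.9×4.7×416/(257×2.8)
= 13.314 L

13.314 L


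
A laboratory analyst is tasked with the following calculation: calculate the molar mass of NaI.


M(NaI) = 1×22.99 + 1×126.9
= 22.99 + 126.9
= 149.89 g/mol

149.89 g/mol
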